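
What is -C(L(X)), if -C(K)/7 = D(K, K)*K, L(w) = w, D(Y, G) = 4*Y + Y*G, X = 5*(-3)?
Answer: -17325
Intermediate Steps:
X = -15
D(Y, G) = 4*Y + G*Y
C(K) = -7*K²*(4 + K) (C(K) = -7*K*(4 + K)*K = -7*K²*(4 + K))
-C(L(X)) = -7*(-15)²*(-4 - 1*(-15)) = -7*225*(-4 + 15) = -7*225*11 = -1*17325 = -17325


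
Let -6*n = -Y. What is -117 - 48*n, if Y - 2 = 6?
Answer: -181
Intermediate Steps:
Y = 8 (Y = 2 + 6 = 8)
n = 4/3 (n = -(-1)*8/6 = -⅙*(-8) = 4/3 ≈ 1.3333)
-117 - 48*n = -117 - 48*4/3 = -117 - 64 = -181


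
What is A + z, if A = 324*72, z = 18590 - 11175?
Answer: 30743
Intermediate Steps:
z = 7415
A = 23328
A + z = 23328 + 7415 = 30743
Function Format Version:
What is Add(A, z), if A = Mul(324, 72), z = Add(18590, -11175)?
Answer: 30743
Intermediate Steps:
z = 7415
A = 23328
Add(A, z) = Add(23328, 7415) = 30743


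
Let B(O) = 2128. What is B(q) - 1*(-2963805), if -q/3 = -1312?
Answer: 2965933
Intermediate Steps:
q = 3936 (q = -3*(-1312) = 3936)
B(q) - 1*(-2963805) = 2128 - 1*(-2963805) = 2128 + 2963805 = 2965933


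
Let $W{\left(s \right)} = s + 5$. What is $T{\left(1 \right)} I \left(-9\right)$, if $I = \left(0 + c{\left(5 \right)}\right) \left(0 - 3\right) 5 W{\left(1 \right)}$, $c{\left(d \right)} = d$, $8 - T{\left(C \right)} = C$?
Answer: $28350$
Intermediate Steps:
$T{\left(C \right)} = 8 - C$
$W{\left(s \right)} = 5 + s$
$I = -450$ ($I = \left(0 + 5\right) \left(0 - 3\right) 5 \left(5 + 1\right) = 5 \left(-3\right) 5 \cdot 6 = \left(-15\right) 5 \cdot 6 = \left(-75\right) 6 = -450$)
$T{\left(1 \right)} I \left(-9\right) = \left(8 - 1\right) \left(-450\right) \left(-9\right) = 7 \left(-450\right) \left(-9\right) = \left(-3150\right) \left(-9\right) = 28350$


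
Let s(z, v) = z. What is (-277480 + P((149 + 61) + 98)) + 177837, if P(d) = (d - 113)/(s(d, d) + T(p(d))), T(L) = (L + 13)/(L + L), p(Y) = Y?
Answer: -18936932387/190049 ≈ -99642.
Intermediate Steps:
T(L) = (13 + L)/(2*L) (T(L) = (13 + L)/((2*L)) = (13 + L)*(1/(2*L)) = (13 + L)/(2*L))
P(d) = (-113 + d)/(d + (13 + d)/(2*d)) (P(d) = (d - 113)/(d + (13 + d)/(2*d)) = (-113 + d)/(d + (13 + d)/(2*d)))
(-277480 + P((149 + 61) + 98)) + 177837 = (-277480 + 2*((149 + 61) + 98)*(-113 + ((149 + 61) + 98))/(13 + ((149 + 61) + 98) + 2*((149 + 61) + 98)²)) + 177837 = (-277480 + 2*(210 + 98)*(-113 + (210 + 98))/(13 + (210 + 98) + 2*(210 + 98)²)) + 177837 = (-277480 + 2*308*(-113 + 308)/(13 + 308 + 2*308²)) + 177837 = (-277480 + 2*308*195/(13 + 308 + 2*94864)) + 177837 = (-277480 + 2*308*195/(13 + 308 + 189728)) + 177837 = (-277480 + 2*308*195/190049) + 177837 = (-277480 + 2*308*(1/190049)*195) + 177837 = (-277480 + 120120/190049) + 177837 = -52734676400/190049 + 177837 = -18936932387/190049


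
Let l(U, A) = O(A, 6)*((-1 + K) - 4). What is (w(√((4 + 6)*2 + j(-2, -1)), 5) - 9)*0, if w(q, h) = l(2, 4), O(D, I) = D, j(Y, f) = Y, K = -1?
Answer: 0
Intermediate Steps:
l(U, A) = -6*A (l(U, A) = A*((-1 - 1) - 4) = A*(-2 - 4) = A*(-6) = -6*A)
w(q, h) = -24 (w(q, h) = -6*4 = -24)
(w(√((4 + 6)*2 + j(-2, -1)), 5) - 9)*0 = (-24 - 9)*0 = -33*0 = 0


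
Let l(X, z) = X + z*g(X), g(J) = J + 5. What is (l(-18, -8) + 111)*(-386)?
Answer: -76042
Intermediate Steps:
g(J) = 5 + J
l(X, z) = X + z*(5 + X)
(l(-18, -8) + 111)*(-386) = ((-18 - 8*(5 - 18)) + 111)*(-386) = ((-18 - 8*(-13)) + 111)*(-386) = ((-18 + 104) + 111)*(-386) = (86 + 111)*(-386) = 197*(-386) = -76042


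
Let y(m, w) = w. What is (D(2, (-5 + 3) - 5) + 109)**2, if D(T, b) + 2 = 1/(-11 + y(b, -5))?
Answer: 2927521/256 ≈ 11436.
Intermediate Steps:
D(T, b) = -33/16 (D(T, b) = -2 + 1/(-11 - 5) = -2 + 1/(-16) = -2 - 1/16 = -33/16)
(D(2, (-5 + 3) - 5) + 109)**2 = (-33/16 + 109)**2 = (1711/16)**2 = 2927521/256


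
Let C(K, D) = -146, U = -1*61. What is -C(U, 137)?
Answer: 146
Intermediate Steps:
U = -61
-C(U, 137) = -1*(-146) = 146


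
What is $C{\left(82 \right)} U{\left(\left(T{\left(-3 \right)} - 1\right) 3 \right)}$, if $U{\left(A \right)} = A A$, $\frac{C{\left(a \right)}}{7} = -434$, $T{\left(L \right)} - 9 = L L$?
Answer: $-7901838$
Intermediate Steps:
$T{\left(L \right)} = 9 + L^{2}$ ($T{\left(L \right)} = 9 + L L = 9 + L^{2}$)
$C{\left(a \right)} = -3038$ ($C{\left(a \right)} = 7 \left(-434\right) = -3038$)
$U{\left(A \right)} = A^{2}$
$C{\left(82 \right)} U{\left(\left(T{\left(-3 \right)} - 1\right) 3 \right)} = - 3038 \left(\left(\left(9 + \left(-3\right)^{2}\right) - 1\right) 3\right)^{2} = - 3038 \left(\left(\left(9 + 9\right) - 1\right) 3\right)^{2} = - 3038 \left(\left(18 - 1\right) 3\right)^{2} = - 3038 \left(17 \cdot 3\right)^{2} = - 3038 \cdot 51^{2} = \left(-3038\right) 2601 = -7901838$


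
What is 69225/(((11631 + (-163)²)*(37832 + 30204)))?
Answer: 2769/103959008 ≈ 2.6636e-5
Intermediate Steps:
69225/(((11631 + (-163)²)*(37832 + 30204))) = 69225/(((11631 + 26569)*68036)) = 69225/((38200*68036)) = 69225/2598975200 = 69225*(1/2598975200) = 2769/103959008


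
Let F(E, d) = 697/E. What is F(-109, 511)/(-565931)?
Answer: 697/61686479 ≈ 1.1299e-5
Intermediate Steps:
F(-109, 511)/(-565931) = (697/(-109))/(-565931) = (697*(-1/109))*(-1/565931) = -697/109*(-1/565931) = 697/61686479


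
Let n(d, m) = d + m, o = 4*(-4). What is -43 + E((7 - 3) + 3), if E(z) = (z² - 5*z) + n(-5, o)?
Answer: -50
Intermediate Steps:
o = -16
E(z) = -21 + z² - 5*z (E(z) = (z² - 5*z) + (-5 - 16) = (z² - 5*z) - 21 = -21 + z² - 5*z)
-43 + E((7 - 3) + 3) = -43 + (-21 + ((7 - 3) + 3)² - 5*((7 - 3) + 3)) = -43 + (-21 + (4 + 3)² - 5*(4 + 3)) = -43 + (-21 + 7² - 5*7) = -43 + (-21 + 49 - 35) = -43 - 7 = -50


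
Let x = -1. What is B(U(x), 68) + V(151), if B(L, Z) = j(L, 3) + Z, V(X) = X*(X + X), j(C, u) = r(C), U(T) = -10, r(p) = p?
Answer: 45660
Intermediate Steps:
j(C, u) = C
V(X) = 2*X² (V(X) = X*(2*X) = 2*X²)
B(L, Z) = L + Z
B(U(x), 68) + V(151) = (-10 + 68) + 2*151² = 58 + 2*22801 = 58 + 45602 = 45660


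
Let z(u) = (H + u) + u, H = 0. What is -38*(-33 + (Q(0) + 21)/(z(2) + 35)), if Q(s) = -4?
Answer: 48260/39 ≈ 1237.4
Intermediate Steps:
z(u) = 2*u (z(u) = (0 + u) + u = u + u = 2*u)
-38*(-33 + (Q(0) + 21)/(z(2) + 35)) = -38*(-33 + (-4 + 21)/(2*2 + 35)) = -38*(-33 + 17/(4 + 35)) = -38*(-33 + 17/39) = -38*(-1270/39) = 48260/39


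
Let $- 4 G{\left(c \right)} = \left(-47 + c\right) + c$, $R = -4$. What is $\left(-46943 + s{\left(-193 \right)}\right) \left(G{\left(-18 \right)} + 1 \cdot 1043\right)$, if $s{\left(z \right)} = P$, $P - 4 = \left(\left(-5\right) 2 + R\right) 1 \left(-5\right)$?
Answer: $- \frac{199427595}{4} \approx -4.9857 \cdot 10^{7}$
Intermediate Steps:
$G{\left(c \right)} = \frac{47}{4} - \frac{c}{2}$ ($G{\left(c \right)} = - \frac{\left(-47 + c\right) + c}{4} = - \frac{-47 + 2 c}{4} = \frac{47}{4} - \frac{c}{2}$)
$P = 74$ ($P = 4 + \left(\left(-5\right) 2 - 4\right) 1 \left(-5\right) = 4 + \left(-10 - 4\right) 1 \left(-5\right) = 4 + \left(-14\right) 1 \left(-5\right) = 4 - -70 = 4 + 70 = 74$)
$s{\left(z \right)} = 74$
$\left(-46943 + s{\left(-193 \right)}\right) \left(G{\left(-18 \right)} + 1 \cdot 1043\right) = \left(-46943 + 74\right) \left(\left(\frac{47}{4} - -9\right) + 1 \cdot 1043\right) = - 46869 \left(\left(\frac{47}{4} + 9\right) + 1043\right) = - 46869 \left(\frac{83}{4} + 1043\right) = \left(-46869\right) \frac{4255}{4} = - \frac{199427595}{4}$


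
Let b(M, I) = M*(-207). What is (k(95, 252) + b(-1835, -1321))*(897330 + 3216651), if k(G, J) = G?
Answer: 1563065941140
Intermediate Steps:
b(M, I) = -207*M
(k(95, 252) + b(-1835, -1321))*(897330 + 3216651) = (95 - 207*(-1835))*(897330 + 3216651) = (95 + 379845)*4113981 = 379940*4113981 = 1563065941140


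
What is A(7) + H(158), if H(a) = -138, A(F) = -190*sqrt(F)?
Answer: -138 - 190*sqrt(7) ≈ -640.69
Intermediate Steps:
A(7) + H(158) = -190*sqrt(7) - 138 = -138 - 190*sqrt(7)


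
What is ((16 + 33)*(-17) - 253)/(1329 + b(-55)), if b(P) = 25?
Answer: -543/677 ≈ -0.80207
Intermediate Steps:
((16 + 33)*(-17) - 253)/(1329 + b(-55)) = ((16 + 33)*(-17) - 253)/(1329 + 25) = (49*(-17) - 253)/1354 = (-833 - 253)*(1/1354) = -1086*1/1354 = -543/677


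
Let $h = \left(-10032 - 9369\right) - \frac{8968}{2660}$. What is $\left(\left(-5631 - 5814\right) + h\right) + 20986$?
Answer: $- \frac{345218}{35} \approx -9863.4$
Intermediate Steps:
$h = - \frac{679153}{35}$ ($h = -19401 - \frac{118}{35} = - \frac{679153}{35} \approx -19404.0$)
$\left(\left(-5631 - 5814\right) + h\right) + 20986 = \left(\left(-5631 - 5814\right) - \frac{679153}{35}\right) + 20986 = \left(-11445 - \frac{679153}{35}\right) + 20986 = - \frac{1079728}{35} + 20986 = - \frac{345218}{35}$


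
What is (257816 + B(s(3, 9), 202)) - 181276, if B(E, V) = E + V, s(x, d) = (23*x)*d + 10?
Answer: 77373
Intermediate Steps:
s(x, d) = 10 + 23*d*x (s(x, d) = 23*d*x + 10 = 10 + 23*d*x)
(257816 + B(s(3, 9), 202)) - 181276 = (257816 + ((10 + 23*9*3) + 202)) - 181276 = (257816 + ((10 + 621) + 202)) - 181276 = (257816 + (631 + 202)) - 181276 = (257816 + 833) - 181276 = 258649 - 181276 = 77373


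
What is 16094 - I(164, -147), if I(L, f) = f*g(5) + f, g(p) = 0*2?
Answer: 16241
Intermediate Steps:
g(p) = 0
I(L, f) = f (I(L, f) = f*0 + f = 0 + f = f)
16094 - I(164, -147) = 16094 - 1*(-147) = 16094 + 147 = 16241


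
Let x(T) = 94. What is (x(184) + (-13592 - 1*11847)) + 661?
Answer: -24684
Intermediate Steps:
(x(184) + (-13592 - 1*11847)) + 661 = (94 + (-13592 - 1*11847)) + 661 = (94 + (-13592 - 11847)) + 661 = (94 - 25439) + 661 = -25345 + 661 = -24684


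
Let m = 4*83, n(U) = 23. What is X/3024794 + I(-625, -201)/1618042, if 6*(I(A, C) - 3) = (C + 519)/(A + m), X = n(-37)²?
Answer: 126645067859/717006706935482 ≈ 0.00017663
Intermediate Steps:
m = 332
X = 529 (X = 23² = 529)
I(A, C) = 3 + (519 + C)/(6*(332 + A)) (I(A, C) = 3 + ((C + 519)/(A + 332))/6 = 3 + ((519 + C)/(332 + A))/6 = 3 + (519 + C)/(6*(332 + A)))
X/3024794 + I(-625, -201)/1618042 = 529/3024794 + ((6495 - 201 + 18*(-625))/(6*(332 - 625)))/1618042 = 529*(1/3024794) + ((⅙)*(6495 - 201 - 11250)/(-293))*(1/1618042) = 529/3024794 + ((⅙)*(-1/293)*(-4956))*(1/1618042) = 529/3024794 + (826/293)*(1/1618042) = 529/3024794 + 413/237043153 = 126645067859/717006706935482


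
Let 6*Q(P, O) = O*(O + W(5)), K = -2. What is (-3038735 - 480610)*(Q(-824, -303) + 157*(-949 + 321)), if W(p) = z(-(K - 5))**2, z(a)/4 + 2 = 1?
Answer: 591971425725/2 ≈ 2.9599e+11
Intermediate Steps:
z(a) = -4 (z(a) = -8 + 4*1 = -8 + 4 = -4)
W(p) = 16 (W(p) = (-4)**2 = 16)
Q(P, O) = O*(16 + O)/6 (Q(P, O) = (O*(O + 16))/6 = (O*(16 + O))/6 = O*(16 + O)/6)
(-3038735 - 480610)*(Q(-824, -303) + 157*(-949 + 321)) = (-3038735 - 480610)*((1/6)*(-303)*(16 - 303) + 157*(-949 + 321)) = -3519345*((1/6)*(-303)*(-287) + 157*(-628)) = -3519345*(28987/2 - 98596) = -3519345*(-168205/2) = 591971425725/2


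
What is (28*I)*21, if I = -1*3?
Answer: -1764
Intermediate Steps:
I = -3
(28*I)*21 = (28*(-3))*21 = -84*21 = -1764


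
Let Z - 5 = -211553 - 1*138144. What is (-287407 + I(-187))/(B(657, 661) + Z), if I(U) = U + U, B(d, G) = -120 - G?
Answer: 287781/350473 ≈ 0.82112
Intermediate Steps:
Z = -349692 (Z = 5 + (-211553 - 1*138144) = 5 + (-211553 - 138144) = 5 - 349697 = -349692)
I(U) = 2*U
(-287407 + I(-187))/(B(657, 661) + Z) = (-287407 + 2*(-187))/((-120 - 1*661) - 349692) = (-287407 - 374)/((-120 - 661) - 349692) = -287781/(-781 - 349692) = -287781/(-350473) = -287781*(-1/350473) = 287781/350473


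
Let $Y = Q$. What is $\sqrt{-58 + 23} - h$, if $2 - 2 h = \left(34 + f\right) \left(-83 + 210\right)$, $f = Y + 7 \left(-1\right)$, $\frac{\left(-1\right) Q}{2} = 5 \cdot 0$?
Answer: $\frac{3427}{2} + i \sqrt{35} \approx 1713.5 + 5.9161 i$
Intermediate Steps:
$Q = 0$ ($Q = - 2 \cdot 5 \cdot 0 = \left(-2\right) 0 = 0$)
$Y = 0$
$f = -7$ ($f = 0 + 7 \left(-1\right) = 0 - 7 = -7$)
$h = - \frac{3427}{2}$ ($h = 1 - \frac{\left(34 - 7\right) \left(-83 + 210\right)}{2} = 1 - \frac{27 \cdot 127}{2} = 1 - \frac{3429}{2} = - \frac{3427}{2} \approx -1713.5$)
$\sqrt{-58 + 23} - h = \sqrt{-58 + 23} - - \frac{3427}{2} = \sqrt{-35} + \frac{3427}{2} = i \sqrt{35} + \frac{3427}{2} = \frac{3427}{2} + i \sqrt{35}$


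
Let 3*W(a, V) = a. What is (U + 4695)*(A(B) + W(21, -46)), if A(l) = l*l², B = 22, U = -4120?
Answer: 6126625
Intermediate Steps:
W(a, V) = a/3
A(l) = l³
(U + 4695)*(A(B) + W(21, -46)) = (-4120 + 4695)*(22³ + (⅓)*21) = 575*(10648 + 7) = 575*10655 = 6126625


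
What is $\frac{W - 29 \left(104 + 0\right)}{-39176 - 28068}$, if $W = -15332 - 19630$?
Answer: $\frac{18989}{33622} \approx 0.56478$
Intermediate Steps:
$W = -34962$ ($W = -15332 - 19630 = -34962$)
$\frac{W - 29 \left(104 + 0\right)}{-39176 - 28068} = \frac{-34962 - 29 \left(104 + 0\right)}{-39176 - 28068} = \frac{-34962 - 3016}{-67244} = \left(-34962 - 3016\right) \left(- \frac{1}{67244}\right) = \left(-37978\right) \left(- \frac{1}{67244}\right) = \frac{18989}{33622}$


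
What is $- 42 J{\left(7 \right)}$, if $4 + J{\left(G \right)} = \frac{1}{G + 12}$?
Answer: $\frac{3150}{19} \approx 165.79$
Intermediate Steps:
$J{\left(G \right)} = -4 + \frac{1}{12 + G}$ ($J{\left(G \right)} = -4 + \frac{1}{G + 12} = -4 + \frac{1}{12 + G}$)
$- 42 J{\left(7 \right)} = - 42 \frac{-47 - 28}{12 + 7} = - 42 \frac{-47 - 28}{19} = - 42 \cdot \frac{1}{19} \left(-75\right) = \left(-42\right) \left(- \frac{75}{19}\right) = \frac{3150}{19}$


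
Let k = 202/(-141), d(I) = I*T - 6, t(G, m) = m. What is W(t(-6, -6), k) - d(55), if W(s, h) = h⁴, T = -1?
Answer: 25775470237/395254161 ≈ 65.212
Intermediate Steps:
d(I) = -6 - I (d(I) = I*(-1) - 6 = -I - 6 = -6 - I)
k = -202/141 (k = 202*(-1/141) = -202/141 ≈ -1.4326)
W(t(-6, -6), k) - d(55) = (-202/141)⁴ - (-6 - 1*55) = 1664966416/395254161 - (-6 - 55) = 1664966416/395254161 - 1*(-61) = 1664966416/395254161 + 61 = 25775470237/395254161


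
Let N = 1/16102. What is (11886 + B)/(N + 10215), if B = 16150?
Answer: 451435672/164481931 ≈ 2.7446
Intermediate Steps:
N = 1/16102 ≈ 6.2104e-5
(11886 + B)/(N + 10215) = (11886 + 16150)/(1/16102 + 10215) = 28036/(164481931/16102) = 28036*(16102/164481931) = 451435672/164481931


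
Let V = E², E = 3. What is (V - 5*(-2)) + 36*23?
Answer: 847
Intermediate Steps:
V = 9 (V = 3² = 9)
(V - 5*(-2)) + 36*23 = (9 - 5*(-2)) + 36*23 = (9 + 10) + 828 = 19 + 828 = 847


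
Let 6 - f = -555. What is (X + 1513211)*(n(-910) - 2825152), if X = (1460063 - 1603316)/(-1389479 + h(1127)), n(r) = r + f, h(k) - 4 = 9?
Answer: -5940772324730343079/1389466 ≈ -4.2756e+12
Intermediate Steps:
f = 561 (f = 6 - 1*(-555) = 6 + 555 = 561)
h(k) = 13 (h(k) = 4 + 9 = 13)
n(r) = 561 + r (n(r) = r + 561 = 561 + r)
X = 143253/1389466 (X = (1460063 - 1603316)/(-1389479 + 13) = -143253/(-1389466) = -143253*(-1/1389466) = 143253/1389466 ≈ 0.10310)
(X + 1513211)*(n(-910) - 2825152) = (143253/1389466 + 1513211)*((561 - 910) - 2825152) = 2102555378579*(-349 - 2825152)/1389466 = (2102555378579/1389466)*(-2825501) = -5940772324730343079/1389466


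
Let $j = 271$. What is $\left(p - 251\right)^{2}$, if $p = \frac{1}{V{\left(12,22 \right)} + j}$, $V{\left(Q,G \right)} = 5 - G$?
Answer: $\frac{4064445009}{64516} \approx 62999.0$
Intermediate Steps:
$p = \frac{1}{254}$ ($p = \frac{1}{\left(5 - 22\right) + 271} = \frac{1}{-17 + 271} = \frac{1}{254} \approx 0.003937$)
$\left(p - 251\right)^{2} = \left(\frac{1}{254} - 251\right)^{2} = \left(- \frac{63753}{254}\right)^{2} = \frac{4064445009}{64516}$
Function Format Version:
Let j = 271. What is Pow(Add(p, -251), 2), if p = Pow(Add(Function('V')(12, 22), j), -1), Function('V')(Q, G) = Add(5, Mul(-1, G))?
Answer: Rational(4064445009, 64516) ≈ 62999.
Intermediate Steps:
p = Rational(1, 254) (p = Pow(Add(Add(5, Mul(-1, 22)), 271), -1) = Pow(Add(Add(5, -22), 271), -1) = Pow(Add(-17, 271), -1) = Pow(254, -1) = Rational(1, 254) ≈ 0.0039370)
Pow(Add(p, -251), 2) = Pow(Add(Rational(1, 254), -251), 2) = Pow(Rational(-63753, 254), 2) = Rational(4064445009, 64516)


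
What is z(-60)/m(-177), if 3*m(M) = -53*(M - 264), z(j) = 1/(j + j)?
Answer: -1/934920 ≈ -1.0696e-6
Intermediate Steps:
z(j) = 1/(2*j)
m(M) = 4664 - 53*M/3 (m(M) = (-53*(M - 264))/3 = (-53*(-264 + M))/3 = (13992 - 53*M)/3 = 4664 - 53*M/3)
z(-60)/m(-177) = ((½)/(-60))/(4664 - 53/3*(-177)) = ((½)*(-1/60))/(4664 + 3127) = -1/120/7791 = -1/120*1/7791 = -1/934920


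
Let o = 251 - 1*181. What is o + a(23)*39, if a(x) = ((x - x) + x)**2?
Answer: 20701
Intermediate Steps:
o = 70 (o = 251 - 181 = 70)
a(x) = x**2 (a(x) = (0 + x)**2 = x**2)
o + a(23)*39 = 70 + 23**2*39 = 70 + 529*39 = 70 + 20631 = 20701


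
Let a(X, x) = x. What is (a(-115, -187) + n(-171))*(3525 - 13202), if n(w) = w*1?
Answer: 3464366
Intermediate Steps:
n(w) = w
(a(-115, -187) + n(-171))*(3525 - 13202) = (-187 - 171)*(3525 - 13202) = -358*(-9677) = 3464366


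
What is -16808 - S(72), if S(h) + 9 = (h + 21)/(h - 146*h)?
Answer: -58460489/3480 ≈ -16799.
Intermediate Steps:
S(h) = -9 - (21 + h)/(145*h) (S(h) = -9 + (h + 21)/(h - 146*h) = -9 + (21 + h)/((-145*h)) = -9 + (21 + h)*(-1/(145*h)) = -9 - (21 + h)/(145*h))
-16808 - S(72) = -16808 - (-21 - 1306*72)/(145*72) = -16808 - (-21 - 94032)/(145*72) = -16808 - (-94053)/(145*72) = -16808 - 1*(-31351/3480) = -16808 + 31351/3480 = -58460489/3480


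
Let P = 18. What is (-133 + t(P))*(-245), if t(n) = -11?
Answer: 35280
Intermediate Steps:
(-133 + t(P))*(-245) = (-133 - 11)*(-245) = -144*(-245) = 35280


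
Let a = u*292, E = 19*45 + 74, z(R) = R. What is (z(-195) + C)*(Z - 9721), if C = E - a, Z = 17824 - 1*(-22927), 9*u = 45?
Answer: -22527780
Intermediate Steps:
u = 5 (u = (⅑)*45 = 5)
E = 929 (E = 855 + 74 = 929)
Z = 40751 (Z = 17824 + 22927 = 40751)
a = 1460 (a = 5*292 = 1460)
C = -531 (C = 929 - 1*1460 = 929 - 1460 = -531)
(z(-195) + C)*(Z - 9721) = (-195 - 531)*(40751 - 9721) = -726*31030 = -22527780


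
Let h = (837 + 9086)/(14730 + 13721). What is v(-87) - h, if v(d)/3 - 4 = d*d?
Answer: 646368346/28451 ≈ 22719.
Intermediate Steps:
v(d) = 12 + 3*d**2 (v(d) = 12 + 3*(d*d) = 12 + 3*d**2)
h = 9923/28451 ≈ 0.34877
v(-87) - h = (12 + 3*(-87)**2) - 1*9923/28451 = (12 + 3*7569) - 9923/28451 = (12 + 22707) - 9923/28451 = 22719 - 9923/28451 = 646368346/28451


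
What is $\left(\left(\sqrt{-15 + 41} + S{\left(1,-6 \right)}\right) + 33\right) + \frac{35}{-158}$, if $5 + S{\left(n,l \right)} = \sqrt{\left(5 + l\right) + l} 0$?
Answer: $\frac{4389}{158} + \sqrt{26} \approx 32.878$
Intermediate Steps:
$S{\left(n,l \right)} = -5$ ($S{\left(n,l \right)} = -5 + \sqrt{\left(5 + l\right) + l} 0 = -5 + \sqrt{5 + 2 l} 0 = -5 + 0 = -5$)
$\left(\left(\sqrt{-15 + 41} + S{\left(1,-6 \right)}\right) + 33\right) + \frac{35}{-158} = \left(\left(\sqrt{-15 + 41} - 5\right) + 33\right) + \frac{35}{-158} = \left(\left(\sqrt{26} - 5\right) + 33\right) + 35 \left(- \frac{1}{158}\right) = \left(\left(-5 + \sqrt{26}\right) + 33\right) - \frac{35}{158} = \left(28 + \sqrt{26}\right) - \frac{35}{158} = \frac{4389}{158} + \sqrt{26}$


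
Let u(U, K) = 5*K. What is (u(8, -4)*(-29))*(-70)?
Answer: -40600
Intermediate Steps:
(u(8, -4)*(-29))*(-70) = ((5*(-4))*(-29))*(-70) = -20*(-29)*(-70) = 580*(-70) = -40600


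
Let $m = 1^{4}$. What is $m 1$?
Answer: $1$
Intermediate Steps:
$m = 1$
$m 1 = 1 \cdot 1 = 1$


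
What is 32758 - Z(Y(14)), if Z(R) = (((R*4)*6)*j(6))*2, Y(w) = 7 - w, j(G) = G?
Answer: 34774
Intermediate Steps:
Z(R) = 288*R (Z(R) = (((R*4)*6)*6)*2 = (((4*R)*6)*6)*2 = ((24*R)*6)*2 = (144*R)*2 = 288*R)
32758 - Z(Y(14)) = 32758 - 288*(7 - 1*14) = 32758 - 288*(7 - 14) = 32758 - 288*(-7) = 32758 - 1*(-2016) = 32758 + 2016 = 34774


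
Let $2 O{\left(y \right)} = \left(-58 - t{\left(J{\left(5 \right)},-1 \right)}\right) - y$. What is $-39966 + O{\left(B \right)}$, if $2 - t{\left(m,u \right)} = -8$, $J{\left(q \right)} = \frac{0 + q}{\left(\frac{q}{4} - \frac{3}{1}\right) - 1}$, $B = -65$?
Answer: $- \frac{79935}{2} \approx -39968.0$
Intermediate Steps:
$J{\left(q \right)} = \frac{q}{-4 + \frac{q}{4}}$ ($J{\left(q \right)} = \frac{q}{\left(q \frac{1}{4} - 3\right) - 1} = \frac{q}{\left(\frac{q}{4} - 3\right) - 1} = \frac{q}{\left(-3 + \frac{q}{4}\right) - 1} = \frac{q}{-4 + \frac{q}{4}}$)
$t{\left(m,u \right)} = 10$ ($t{\left(m,u \right)} = 2 - -8 = 2 + 8 = 10$)
$O{\left(y \right)} = -34 - \frac{y}{2}$ ($O{\left(y \right)} = \frac{\left(-58 - 10\right) - y}{2} = \frac{-68 - y}{2} = -34 - \frac{y}{2}$)
$-39966 + O{\left(B \right)} = -39966 - \frac{3}{2} = - \frac{79935}{2}$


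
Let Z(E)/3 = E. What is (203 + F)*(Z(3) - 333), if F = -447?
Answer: 79056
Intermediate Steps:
Z(E) = 3*E
(203 + F)*(Z(3) - 333) = (203 - 447)*(3*3 - 333) = -244*(9 - 333) = -244*(-324) = 79056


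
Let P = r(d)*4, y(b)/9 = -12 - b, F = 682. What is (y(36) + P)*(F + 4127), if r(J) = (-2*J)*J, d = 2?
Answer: -2231376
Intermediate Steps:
y(b) = -108 - 9*b (y(b) = 9*(-12 - b) = -108 - 9*b)
r(J) = -2*J²
P = -32 (P = -2*2²*4 = -2*4*4 = -8*4 = -32)
(y(36) + P)*(F + 4127) = ((-108 - 9*36) - 32)*(682 + 4127) = ((-108 - 324) - 32)*4809 = (-432 - 32)*4809 = -464*4809 = -2231376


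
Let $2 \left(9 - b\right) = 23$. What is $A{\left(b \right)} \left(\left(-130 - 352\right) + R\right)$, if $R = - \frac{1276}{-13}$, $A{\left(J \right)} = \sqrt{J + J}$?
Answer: $- \frac{4990 i \sqrt{5}}{13} \approx - 858.31 i$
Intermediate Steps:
$b = - \frac{5}{2}$ ($b = 9 - \frac{23}{2} = - \frac{5}{2} \approx -2.5$)
$A{\left(J \right)} = \sqrt{2} \sqrt{J}$ ($A{\left(J \right)} = \sqrt{2 J} = \sqrt{2} \sqrt{J}$)
$R = \frac{1276}{13}$ ($R = \left(-1276\right) \left(- \frac{1}{13}\right) = \frac{1276}{13} \approx 98.154$)
$A{\left(b \right)} \left(\left(-130 - 352\right) + R\right) = \sqrt{2} \sqrt{- \frac{5}{2}} \left(\left(-130 - 352\right) + \frac{1276}{13}\right) = \sqrt{2} \frac{i \sqrt{10}}{2} \left(\left(-130 - 352\right) + \frac{1276}{13}\right) = i \sqrt{5} \left(-482 + \frac{1276}{13}\right) = i \sqrt{5} \left(- \frac{4990}{13}\right) = - \frac{4990 i \sqrt{5}}{13}$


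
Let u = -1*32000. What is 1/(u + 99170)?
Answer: 1/67170 ≈ 1.4888e-5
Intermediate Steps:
u = -32000
1/(u + 99170) = 1/(-32000 + 99170) = 1/67170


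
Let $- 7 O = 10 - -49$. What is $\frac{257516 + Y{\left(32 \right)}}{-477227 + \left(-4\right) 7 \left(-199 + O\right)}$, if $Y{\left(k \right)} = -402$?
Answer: $- \frac{19778}{36263} \approx -0.5454$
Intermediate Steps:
$O = - \frac{59}{7}$ ($O = - \frac{10 - -49}{7} = - \frac{10 + 49}{7} = \left(- \frac{1}{7}\right) 59 = - \frac{59}{7} \approx -8.4286$)
$\frac{257516 + Y{\left(32 \right)}}{-477227 + \left(-4\right) 7 \left(-199 + O\right)} = \frac{257516 - 402}{-477227 + \left(-4\right) 7 \left(-199 - \frac{59}{7}\right)} = \frac{257114}{-477227 - -5808} = \frac{257114}{-477227 + 5808} = \frac{257114}{-471419} = 257114 \left(- \frac{1}{471419}\right) = - \frac{19778}{36263}$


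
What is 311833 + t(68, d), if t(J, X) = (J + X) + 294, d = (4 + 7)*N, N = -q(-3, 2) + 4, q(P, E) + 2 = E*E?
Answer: 312217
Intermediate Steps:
q(P, E) = -2 + E**2 (q(P, E) = -2 + E*E = -2 + E**2)
N = 2 (N = -(-2 + 2**2) + 4 = -(-2 + 4) + 4 = -1*2 + 4 = -2 + 4 = 2)
d = 22 (d = (4 + 7)*2 = 11*2 = 22)
t(J, X) = 294 + J + X
311833 + t(68, d) = 311833 + (294 + 68 + 22) = 311833 + 384 = 312217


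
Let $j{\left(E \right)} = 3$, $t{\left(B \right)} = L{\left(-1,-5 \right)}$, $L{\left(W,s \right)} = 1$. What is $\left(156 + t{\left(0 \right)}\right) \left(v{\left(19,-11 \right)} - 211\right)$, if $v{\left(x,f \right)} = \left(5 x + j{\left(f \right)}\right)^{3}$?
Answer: $147734017$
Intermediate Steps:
$t{\left(B \right)} = 1$
$v{\left(x,f \right)} = \left(3 + 5 x\right)^{3}$ ($v{\left(x,f \right)} = \left(5 x + 3\right)^{3} = \left(3 + 5 x\right)^{3}$)
$\left(156 + t{\left(0 \right)}\right) \left(v{\left(19,-11 \right)} - 211\right) = \left(156 + 1\right) \left(\left(3 + 5 \cdot 19\right)^{3} - 211\right) = 157 \left(\left(3 + 95\right)^{3} - 211\right) = 157 \left(98^{3} - 211\right) = 157 \left(941192 - 211\right) = 157 \cdot 940981 = 147734017$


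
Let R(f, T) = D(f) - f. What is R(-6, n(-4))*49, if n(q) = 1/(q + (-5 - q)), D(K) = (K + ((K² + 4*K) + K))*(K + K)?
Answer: 294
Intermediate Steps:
D(K) = 2*K*(K² + 6*K) (D(K) = (K + (K² + 5*K))*(2*K) = (K² + 6*K)*(2*K) = 2*K*(K² + 6*K))
n(q) = -⅕ (n(q) = 1/(-5) = -⅕)
R(f, T) = -f + 2*f²*(6 + f) (R(f, T) = 2*f²*(6 + f) - f = -f + 2*f²*(6 + f))
R(-6, n(-4))*49 = -6*(-1 + 2*(-6)*(6 - 6))*49 = -6*(-1 + 2*(-6)*0)*49 = -6*(-1 + 0)*49 = -6*(-1)*49 = 6*49 = 294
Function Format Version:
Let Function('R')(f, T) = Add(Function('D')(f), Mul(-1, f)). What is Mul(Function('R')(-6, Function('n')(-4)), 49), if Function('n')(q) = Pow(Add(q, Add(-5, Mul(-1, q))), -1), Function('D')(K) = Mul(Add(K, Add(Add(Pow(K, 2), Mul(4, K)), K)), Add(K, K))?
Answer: 294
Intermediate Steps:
Function('D')(K) = Mul(2, K, Add(Pow(K, 2), Mul(6, K))) (Function('D')(K) = Mul(Add(K, Add(Pow(K, 2), Mul(5, K))), Mul(2, K)) = Mul(Add(Pow(K, 2), Mul(6, K)), Mul(2, K)) = Mul(2, K, Add(Pow(K, 2), Mul(6, K))))
Function('n')(q) = Rational(-1, 5) (Function('n')(q) = Pow(-5, -1) = Rational(-1, 5))
Function('R')(f, T) = Add(Mul(-1, f), Mul(2, Pow(f, 2), Add(6, f))) (Function('R')(f, T) = Add(Mul(2, Pow(f, 2), Add(6, f)), Mul(-1, f)) = Add(Mul(-1, f), Mul(2, Pow(f, 2), Add(6, f))))
Mul(Function('R')(-6, Function('n')(-4)), 49) = Mul(Mul(-6, Add(-1, Mul(2, -6, Add(6, -6)))), 49) = Mul(Mul(-6, Add(-1, Mul(2, -6, 0))), 49) = Mul(Mul(-6, Add(-1, 0)), 49) = Mul(Mul(-6, -1), 49) = Mul(6, 49) = 294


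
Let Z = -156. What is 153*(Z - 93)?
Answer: -38097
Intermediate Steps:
153*(Z - 93) = 153*(-156 - 93) = 153*(-249) = -38097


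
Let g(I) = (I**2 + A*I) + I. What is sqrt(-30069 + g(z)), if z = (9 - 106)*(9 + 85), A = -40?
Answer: sqrt(83463457) ≈ 9135.8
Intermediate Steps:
z = -9118 (z = -97*94 = -9118)
g(I) = I**2 - 39*I (g(I) = (I**2 - 40*I) + I = I**2 - 39*I)
sqrt(-30069 + g(z)) = sqrt(-30069 - 9118*(-39 - 9118)) = sqrt(-30069 - 9118*(-9157)) = sqrt(-30069 + 83493526) = sqrt(83463457)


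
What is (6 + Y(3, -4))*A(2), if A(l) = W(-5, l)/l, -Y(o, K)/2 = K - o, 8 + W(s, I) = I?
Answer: -60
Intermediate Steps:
W(s, I) = -8 + I
Y(o, K) = -2*K + 2*o (Y(o, K) = -2*(K - o) = -2*K + 2*o)
A(l) = (-8 + l)/l
(6 + Y(3, -4))*A(2) = (6 + (-2*(-4) + 2*3))*((-8 + 2)/2) = (6 + (8 + 6))*((1/2)*(-6)) = (6 + 14)*(-3) = 20*(-3) = -60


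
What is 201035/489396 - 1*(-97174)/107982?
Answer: 1649160197/1258237116 ≈ 1.3107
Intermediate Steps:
201035/489396 - 1*(-97174)/107982 = 201035*(1/489396) + 97174*(1/107982) = 201035/489396 + 6941/7713 = 1649160197/1258237116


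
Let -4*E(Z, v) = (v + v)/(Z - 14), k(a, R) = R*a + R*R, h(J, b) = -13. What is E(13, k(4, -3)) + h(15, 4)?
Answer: -29/2 ≈ -14.500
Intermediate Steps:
k(a, R) = R² + R*a (k(a, R) = R*a + R² = R² + R*a)
E(Z, v) = -v/(2*(-14 + Z)) (E(Z, v) = -(v + v)/(4*(Z - 14)) = -2*v/(4*(-14 + Z)) = -v/(2*(-14 + Z)))
E(13, k(4, -3)) + h(15, 4) = -(-3*(-3 + 4))/(-28 + 2*13) - 13 = -(-3*1)/(-28 + 26) - 13 = -1*(-3)/(-2) - 13 = -1*(-3)*(-½) - 13 = -3/2 - 13 = -29/2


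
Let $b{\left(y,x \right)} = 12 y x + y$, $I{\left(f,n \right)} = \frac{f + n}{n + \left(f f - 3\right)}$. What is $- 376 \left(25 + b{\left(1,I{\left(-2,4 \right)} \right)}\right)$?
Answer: $- \frac{57904}{5} \approx -11581.0$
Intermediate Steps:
$I{\left(f,n \right)} = \frac{f + n}{-3 + n + f^{2}}$ ($I{\left(f,n \right)} = \frac{f + n}{n + \left(f^{2} - 3\right)} = \frac{f + n}{n + \left(-3 + f^{2}\right)} = \frac{f + n}{-3 + n + f^{2}}$)
$b{\left(y,x \right)} = y + 12 x y$ ($b{\left(y,x \right)} = 12 x y + y = y + 12 x y$)
$- 376 \left(25 + b{\left(1,I{\left(-2,4 \right)} \right)}\right) = - 376 \left(25 + 1 \left(1 + 12 \frac{-2 + 4}{-3 + 4 + \left(-2\right)^{2}}\right)\right) = - 376 \left(25 + 1 \left(1 + 12 \frac{1}{-3 + 4 + 4} \cdot 2\right)\right) = - 376 \left(25 + 1 \left(1 + 12 \cdot \frac{1}{5} \cdot 2\right)\right) = - 376 \left(25 + 1 \left(1 + 12 \cdot \frac{2}{5}\right)\right) = - 376 \left(25 + 1 \left(1 + \frac{24}{5}\right)\right) = - 376 \left(25 + 1 \cdot \frac{29}{5}\right) = - 376 \left(25 + \frac{29}{5}\right) = \left(-376\right) \frac{154}{5} = - \frac{57904}{5}$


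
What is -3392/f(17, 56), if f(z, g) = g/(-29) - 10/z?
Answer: 836128/621 ≈ 1346.4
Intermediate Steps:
f(z, g) = -10/z - g/29 (f(z, g) = g*(-1/29) - 10/z = -g/29 - 10/z = -10/z - g/29)
-3392/f(17, 56) = -3392/(-10/17 - 1/29*56) = -3392/(-10*1/17 - 56/29) = -3392/(-10/17 - 56/29) = -3392/(-1242/493) = -3392*(-493/1242) = 836128/621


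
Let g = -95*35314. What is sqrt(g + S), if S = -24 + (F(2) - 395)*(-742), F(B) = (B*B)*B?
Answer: 10*I*sqrt(30677) ≈ 1751.5*I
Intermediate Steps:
F(B) = B**3 (F(B) = B**2*B = B**3)
g = -3354830
S = 287130 (S = -24 + (2**3 - 395)*(-742) = -24 + (8 - 395)*(-742) = -24 - 387*(-742) = -24 + 287154 = 287130)
sqrt(g + S) = sqrt(-3354830 + 287130) = sqrt(-3067700) = 10*I*sqrt(30677)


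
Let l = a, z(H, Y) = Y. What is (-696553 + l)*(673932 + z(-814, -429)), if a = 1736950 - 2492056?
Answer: -977696691477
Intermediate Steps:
a = -755106
l = -755106
(-696553 + l)*(673932 + z(-814, -429)) = (-696553 - 755106)*(673932 - 429) = -1451659*673503 = -977696691477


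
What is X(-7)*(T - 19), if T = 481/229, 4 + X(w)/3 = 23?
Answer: -220590/229 ≈ -963.28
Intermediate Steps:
X(w) = 57 (X(w) = -12 + 3*23 = -12 + 69 = 57)
T = 481/229 (T = 481*(1/229) = 481/229 ≈ 2.1004)
X(-7)*(T - 19) = 57*(481/229 - 19) = 57*(-3870/229) = -220590/229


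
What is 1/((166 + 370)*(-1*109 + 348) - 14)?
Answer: 1/128090 ≈ 7.8070e-6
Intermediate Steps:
1/((166 + 370)*(-1*109 + 348) - 14) = 1/(536*(-109 + 348) - 14) = 1/(536*239 - 14) = 1/(128104 - 14) = 1/128090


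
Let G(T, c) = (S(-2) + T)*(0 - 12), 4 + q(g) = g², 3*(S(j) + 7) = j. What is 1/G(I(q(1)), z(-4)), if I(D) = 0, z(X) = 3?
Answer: 1/92 ≈ 0.010870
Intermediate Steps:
S(j) = -7 + j/3
q(g) = -4 + g²
G(T, c) = 92 - 12*T (G(T, c) = ((-7 + (⅓)*(-2)) + T)*(0 - 12) = ((-7 - ⅔) + T)*(-12) = (-23/3 + T)*(-12) = 92 - 12*T)
1/G(I(q(1)), z(-4)) = 1/(92 - 12*0) = 1/(92 + 0) = 1/92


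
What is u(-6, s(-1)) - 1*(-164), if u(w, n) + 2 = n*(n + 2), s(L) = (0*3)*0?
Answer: 162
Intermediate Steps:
s(L) = 0 (s(L) = 0*0 = 0)
u(w, n) = -2 + n*(2 + n) (u(w, n) = -2 + n*(n + 2) = -2 + n*(2 + n))
u(-6, s(-1)) - 1*(-164) = (-2 + 0² + 2*0) - 1*(-164) = (-2 + 0 + 0) + 164 = -2 + 164 = 162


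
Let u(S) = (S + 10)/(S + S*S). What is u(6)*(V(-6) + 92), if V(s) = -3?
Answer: 712/21 ≈ 33.905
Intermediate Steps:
u(S) = (10 + S)/(S + S²)
u(6)*(V(-6) + 92) = ((10 + 6)/(6*(1 + 6)))*(-3 + 92) = ((⅙)*16/7)*89 = ((⅙)*(⅐)*16)*89 = (8/21)*89 = 712/21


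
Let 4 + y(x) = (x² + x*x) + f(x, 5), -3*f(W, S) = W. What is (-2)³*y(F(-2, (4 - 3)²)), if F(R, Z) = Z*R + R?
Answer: -704/3 ≈ -234.67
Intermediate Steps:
f(W, S) = -W/3
F(R, Z) = R + R*Z (F(R, Z) = R*Z + R = R + R*Z)
y(x) = -4 + 2*x² - x/3 (y(x) = -4 + ((x² + x*x) - x/3) = -4 + ((x² + x²) - x/3) = -4 + (2*x² - x/3) = -4 + 2*x² - x/3)
(-2)³*y(F(-2, (4 - 3)²)) = (-2)³*(-4 + 2*(-2*(1 + (4 - 3)²))² - (-2)*(1 + (4 - 3)²)/3) = -8*(-4 + 2*(-2*(1 + 1²))² - (-2)*(1 + 1²)/3) = -8*(-4 + 2*(-2*(1 + 1))² - (-2)*(1 + 1)/3) = -8*(-4 + 2*(-2*2)² - (-2)*2/3) = -8*(-4 + 2*(-4)² - ⅓*(-4)) = -8*(-4 + 2*16 + 4/3) = -8*(-4 + 32 + 4/3) = -8*88/3 = -704/3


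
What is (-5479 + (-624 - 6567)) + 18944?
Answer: 6274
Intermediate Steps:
(-5479 + (-624 - 6567)) + 18944 = (-5479 - 7191) + 18944 = -12670 + 18944 = 6274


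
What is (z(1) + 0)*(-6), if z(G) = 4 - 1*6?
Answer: 12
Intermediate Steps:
z(G) = -2 (z(G) = 4 - 6 = -2)
(z(1) + 0)*(-6) = (-2 + 0)*(-6) = -2*(-6) = 12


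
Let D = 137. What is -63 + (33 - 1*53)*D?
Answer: -2803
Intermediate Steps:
-63 + (33 - 1*53)*D = -63 + (33 - 1*53)*137 = -63 + (33 - 53)*137 = -63 - 20*137 = -63 - 2740 = -2803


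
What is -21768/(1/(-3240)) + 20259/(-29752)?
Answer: 2098358556381/29752 ≈ 7.0528e+7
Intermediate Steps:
-21768/(1/(-3240)) + 20259/(-29752) = -21768/(-1/3240) + 20259*(-1/29752) = -21768*(-3240) - 20259/29752 = 70528320 - 20259/29752 = 2098358556381/29752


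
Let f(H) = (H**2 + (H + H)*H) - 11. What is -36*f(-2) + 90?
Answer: 54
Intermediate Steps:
f(H) = -11 + 3*H**2 (f(H) = (H**2 + (2*H)*H) - 11 = (H**2 + 2*H**2) - 11 = 3*H**2 - 11 = -11 + 3*H**2)
-36*f(-2) + 90 = -36*(-11 + 3*(-2)**2) + 90 = -36*(-11 + 3*4) + 90 = -36*(-11 + 12) + 90 = -36*1 + 90 = -36 + 90 = 54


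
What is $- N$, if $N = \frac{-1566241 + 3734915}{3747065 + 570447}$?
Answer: $- \frac{1084337}{2158756} \approx -0.5023$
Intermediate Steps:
$N = \frac{1084337}{2158756}$ ($N = \frac{2168674}{4317512} = 2168674 \cdot \frac{1}{4317512} = \frac{1084337}{2158756} \approx 0.5023$)
$- N = \left(-1\right) \frac{1084337}{2158756} = - \frac{1084337}{2158756}$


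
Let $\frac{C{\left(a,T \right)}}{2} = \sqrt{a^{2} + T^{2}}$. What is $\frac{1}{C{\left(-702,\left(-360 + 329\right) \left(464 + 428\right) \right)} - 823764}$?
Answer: $- \frac{205941}{168881656016} - \frac{\sqrt{191281477}}{168881656016} \approx -1.3013 \cdot 10^{-6}$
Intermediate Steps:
$C{\left(a,T \right)} = 2 \sqrt{T^{2} + a^{2}}$ ($C{\left(a,T \right)} = 2 \sqrt{a^{2} + T^{2}} = 2 \sqrt{T^{2} + a^{2}}$)
$\frac{1}{C{\left(-702,\left(-360 + 329\right) \left(464 + 428\right) \right)} - 823764} = \frac{1}{2 \sqrt{\left(\left(-360 + 329\right) \left(464 + 428\right)\right)^{2} + \left(-702\right)^{2}} - 823764} = \frac{1}{2 \sqrt{\left(\left(-31\right) 892\right)^{2} + 492804} - 823764} = \frac{1}{2 \sqrt{\left(-27652\right)^{2} + 492804} - 823764} = \frac{1}{2 \sqrt{764633104 + 492804} - 823764} = \frac{1}{2 \sqrt{765125908} - 823764} = \frac{1}{2 \cdot 2 \sqrt{191281477} - 823764} = \frac{1}{4 \sqrt{191281477} - 823764} = \frac{1}{-823764 + 4 \sqrt{191281477}}$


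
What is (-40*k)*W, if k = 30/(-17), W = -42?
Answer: -50400/17 ≈ -2964.7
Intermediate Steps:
k = -30/17 (k = 30*(-1/17) = -30/17 ≈ -1.7647)
(-40*k)*W = -40*(-30/17)*(-42) = (1200/17)*(-42) = -50400/17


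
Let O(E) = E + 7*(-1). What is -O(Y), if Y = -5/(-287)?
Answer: 2004/287 ≈ 6.9826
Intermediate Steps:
Y = 5/287 (Y = -5*(-1/287) = 5/287 ≈ 0.017422)
O(E) = -7 + E (O(E) = E - 7 = -7 + E)
-O(Y) = -(-7 + 5/287) = -1*(-2004/287) = 2004/287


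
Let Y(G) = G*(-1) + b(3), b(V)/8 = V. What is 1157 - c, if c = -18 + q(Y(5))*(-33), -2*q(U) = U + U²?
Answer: -5095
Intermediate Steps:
b(V) = 8*V
Y(G) = 24 - G (Y(G) = G*(-1) + 8*3 = -G + 24 = 24 - G)
q(U) = -U/2 - U²/2 (q(U) = -(U + U²)/2 = -U/2 - U²/2)
c = 6252 (c = -18 - (24 - 1*5)*(1 + (24 - 1*5))/2*(-33) = -18 - (24 - 5)*(1 + (24 - 5))/2*(-33) = -18 - ½*19*(1 + 19)*(-33) = -18 - ½*19*20*(-33) = -18 - 190*(-33) = -18 + 6270 = 6252)
1157 - c = 1157 - 1*6252 = 1157 - 6252 = -5095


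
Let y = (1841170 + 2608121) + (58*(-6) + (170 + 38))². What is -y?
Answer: -4468891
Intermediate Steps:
y = 4468891 (y = 4449291 + (-348 + 208)² = 4449291 + (-140)² = 4449291 + 19600 = 4468891)
-y = -1*4468891 = -4468891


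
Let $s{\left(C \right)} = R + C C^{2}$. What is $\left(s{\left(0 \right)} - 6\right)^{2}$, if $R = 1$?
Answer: $25$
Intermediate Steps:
$s{\left(C \right)} = 1 + C^{3}$ ($s{\left(C \right)} = 1 + C C^{2} = 1 + C^{3}$)
$\left(s{\left(0 \right)} - 6\right)^{2} = \left(\left(1 + 0^{3}\right) - 6\right)^{2} = \left(\left(1 + 0\right) - 6\right)^{2} = \left(1 - 6\right)^{2} = \left(-5\right)^{2} = 25$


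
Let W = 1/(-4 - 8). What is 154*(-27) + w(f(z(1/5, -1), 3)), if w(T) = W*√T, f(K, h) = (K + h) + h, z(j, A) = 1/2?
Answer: -4158 - √26/24 ≈ -4158.2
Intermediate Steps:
z(j, A) = ½
f(K, h) = K + 2*h
W = -1/12 (W = 1/(-12) = -1/12 ≈ -0.083333)
w(T) = -√T/12
154*(-27) + w(f(z(1/5, -1), 3)) = 154*(-27) - √(½ + 2*3)/12 = -4158 - √(½ + 6)/12 = -4158 - √26/24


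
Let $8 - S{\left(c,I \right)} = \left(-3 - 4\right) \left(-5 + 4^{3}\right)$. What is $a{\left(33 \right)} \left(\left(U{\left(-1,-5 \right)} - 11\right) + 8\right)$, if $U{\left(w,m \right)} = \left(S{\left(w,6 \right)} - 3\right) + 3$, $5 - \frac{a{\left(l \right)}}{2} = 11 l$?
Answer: $-299288$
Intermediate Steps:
$a{\left(l \right)} = 10 - 22 l$ ($a{\left(l \right)} = 10 - 2 \cdot 11 l = 10 - 22 l$)
$S{\left(c,I \right)} = 421$ ($S{\left(c,I \right)} = 8 - \left(-3 - 4\right) \left(-5 + 4^{3}\right) = 8 - - 7 \left(-5 + 64\right) = 8 - \left(-7\right) 59 = 8 - -413 = 8 + 413 = 421$)
$U{\left(w,m \right)} = 421$ ($U{\left(w,m \right)} = \left(421 - 3\right) + 3 = 418 + 3 = 421$)
$a{\left(33 \right)} \left(\left(U{\left(-1,-5 \right)} - 11\right) + 8\right) = \left(10 - 726\right) \left(\left(421 - 11\right) + 8\right) = \left(10 - 726\right) \left(410 + 8\right) = \left(-716\right) 418 = -299288$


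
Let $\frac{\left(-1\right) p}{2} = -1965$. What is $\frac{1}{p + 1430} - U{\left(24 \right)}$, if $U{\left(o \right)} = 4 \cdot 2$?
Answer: $- \frac{42879}{5360} \approx -7.9998$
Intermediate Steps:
$p = 3930$ ($p = \left(-2\right) \left(-1965\right) = 3930$)
$U{\left(o \right)} = 8$
$\frac{1}{p + 1430} - U{\left(24 \right)} = \frac{1}{3930 + 1430} - 8 = \frac{1}{5360} - 8 = - \frac{42879}{5360}$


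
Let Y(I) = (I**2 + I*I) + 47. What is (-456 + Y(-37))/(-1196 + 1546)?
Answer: 2329/350 ≈ 6.6543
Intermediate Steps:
Y(I) = 47 + 2*I**2 (Y(I) = (I**2 + I**2) + 47 = 2*I**2 + 47 = 47 + 2*I**2)
(-456 + Y(-37))/(-1196 + 1546) = (-456 + (47 + 2*(-37)**2))/(-1196 + 1546) = (-456 + (47 + 2*1369))/350 = (-456 + (47 + 2738))*(1/350) = (-456 + 2785)*(1/350) = 2329*(1/350) = 2329/350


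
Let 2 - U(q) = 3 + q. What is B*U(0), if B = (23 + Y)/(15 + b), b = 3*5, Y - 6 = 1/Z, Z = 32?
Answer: -929/960 ≈ -0.96771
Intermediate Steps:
Y = 193/32 (Y = 6 + 1/32 = 193/32 ≈ 6.0313)
U(q) = -1 - q (U(q) = 2 - (3 + q) = 2 + (-3 - q) = -1 - q)
b = 15
B = 929/960 (B = (23 + 193/32)/(15 + 15) = (929/32)/30 = (929/32)*(1/30) = 929/960 ≈ 0.96771)
B*U(0) = 929*(-1 - 1*0)/960 = 929*(-1 + 0)/960 = (929/960)*(-1) = -929/960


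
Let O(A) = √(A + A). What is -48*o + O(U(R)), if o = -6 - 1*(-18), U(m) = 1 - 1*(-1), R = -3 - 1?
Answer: -574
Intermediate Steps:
R = -4
U(m) = 2 (U(m) = 1 + 1 = 2)
o = 12 (o = -6 + 18 = 12)
O(A) = √2*√A (O(A) = √(2*A) = √2*√A)
-48*o + O(U(R)) = -48*12 + √2*√2 = -576 + 2 = -574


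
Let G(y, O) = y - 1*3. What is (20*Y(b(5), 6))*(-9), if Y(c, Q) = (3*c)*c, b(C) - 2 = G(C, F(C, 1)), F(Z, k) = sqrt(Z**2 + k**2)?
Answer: -8640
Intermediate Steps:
G(y, O) = -3 + y (G(y, O) = y - 3 = -3 + y)
b(C) = -1 + C (b(C) = 2 + (-3 + C) = -1 + C)
Y(c, Q) = 3*c**2
(20*Y(b(5), 6))*(-9) = (20*(3*(-1 + 5)**2))*(-9) = (20*(3*4**2))*(-9) = (20*(3*16))*(-9) = (20*48)*(-9) = 960*(-9) = -8640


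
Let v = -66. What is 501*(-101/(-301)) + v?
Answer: 30735/301 ≈ 102.11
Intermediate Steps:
501*(-101/(-301)) + v = 501*(-101/(-301)) - 66 = 501*(-101*(-1/301)) - 66 = 501*(101/301) - 66 = 50601/301 - 66 = 30735/301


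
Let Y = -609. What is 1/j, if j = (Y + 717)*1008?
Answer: 1/108864 ≈ 9.1858e-6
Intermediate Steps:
j = 108864 (j = (-609 + 717)*1008 = 108*1008 = 108864)
1/j = 1/108864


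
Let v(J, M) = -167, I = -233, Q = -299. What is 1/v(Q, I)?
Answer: -1/167 ≈ -0.0059880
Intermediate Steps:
1/v(Q, I) = 1/(-167) = -1/167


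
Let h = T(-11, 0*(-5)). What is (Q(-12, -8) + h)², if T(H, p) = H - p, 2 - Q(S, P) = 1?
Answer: 100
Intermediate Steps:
Q(S, P) = 1 (Q(S, P) = 2 - 1*1 = 2 - 1 = 1)
h = -11 (h = -11 - 0*(-5) = -11 - 1*0 = -11 + 0 = -11)
(Q(-12, -8) + h)² = (1 - 11)² = (-10)² = 100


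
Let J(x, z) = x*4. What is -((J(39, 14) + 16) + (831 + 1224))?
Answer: -2227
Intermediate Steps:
J(x, z) = 4*x
-((J(39, 14) + 16) + (831 + 1224)) = -((4*39 + 16) + (831 + 1224)) = -((156 + 16) + 2055) = -(172 + 2055) = -1*2227 = -2227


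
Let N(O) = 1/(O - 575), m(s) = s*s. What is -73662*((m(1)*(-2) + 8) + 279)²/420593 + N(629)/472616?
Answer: -152698723403260207/10734064989552 ≈ -14226.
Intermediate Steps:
m(s) = s²
N(O) = 1/(-575 + O)
-73662*((m(1)*(-2) + 8) + 279)²/420593 + N(629)/472616 = -73662*((1²*(-2) + 8) + 279)²/420593 + 1/((-575 + 629)*472616) = -73662*((1*(-2) + 8) + 279)²/420593 + (1/472616)/54 = -73662*((-2 + 8) + 279)²/420593 + (1/54)*(1/472616) = -73662*(6 + 279)²/420593 + 1/25521264 = -73662/(420593/(285²)) + 1/25521264 = -73662/(420593/81225) + 1/25521264 = -73662/(420593*(1/81225)) + 1/25521264 = -73662/420593/81225 + 1/25521264 = -73662*81225/420593 + 1/25521264 = -5983195950/420593 + 1/25521264 = -152698723403260207/10734064989552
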